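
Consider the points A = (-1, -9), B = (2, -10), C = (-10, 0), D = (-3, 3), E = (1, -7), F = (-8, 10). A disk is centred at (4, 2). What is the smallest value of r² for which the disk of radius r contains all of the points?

208

The required radius is the distance from (4, 2) to the farthest point.
Squared distances: 146, 148, 200, 50, 90, 208.
Maximum is 208, attained at F.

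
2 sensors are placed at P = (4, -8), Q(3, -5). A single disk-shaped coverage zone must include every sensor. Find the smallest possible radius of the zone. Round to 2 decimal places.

The smallest circle enclosing two points has them as diameter endpoints.
Centre = midpoint = (3.5, -6.5); r² = |PQ|²/4 = 10/4 = 2.5.
r = √(2.5) ≈ 1.58.

1.58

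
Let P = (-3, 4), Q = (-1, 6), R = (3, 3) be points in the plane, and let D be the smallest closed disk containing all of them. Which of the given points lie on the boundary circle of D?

P, R

Side lengths²: PQ² = 8, PR² = 37, QR² = 25.
Since PR² = 37 ≥ 25 + 8 = 33, the angle opposite PR is not acute, so the smallest enclosing circle has PR as diameter.
Centre = midpoint of PR = (0, 3.5), r² = 37/4 = 9.25.
The points at distance exactly r from the centre are P, R — 2 points.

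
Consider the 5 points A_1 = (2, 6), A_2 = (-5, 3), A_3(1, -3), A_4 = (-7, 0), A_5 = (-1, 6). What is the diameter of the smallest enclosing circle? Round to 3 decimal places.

11.158

The minimum enclosing circle is determined by three boundary points: A_1, A_3, A_4.
Their circumcentre is (-1.74, 1.86) with r² = 31.1272.
The farthest remaining point A_5 is at distance² 17.6872 ≤ 31.1272.
Diameter = 2r = 2√(31.1272) ≈ 11.158.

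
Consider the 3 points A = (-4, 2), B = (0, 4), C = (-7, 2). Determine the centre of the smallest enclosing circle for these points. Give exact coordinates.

Side lengths²: AB² = 20, AC² = 9, BC² = 53.
Since BC² = 53 ≥ 20 + 9 = 29, the angle opposite BC is not acute, so the smallest enclosing circle has BC as diameter.
Centre = midpoint of BC = (-3.5, 3), r² = 53/4 = 13.25.
Centre = (-3.5, 3).

(-3.5, 3)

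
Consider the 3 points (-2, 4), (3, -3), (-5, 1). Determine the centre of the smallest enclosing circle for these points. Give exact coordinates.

Call the three points A, B, C in the order given.
Side lengths²: AB² = 74, AC² = 18, BC² = 80.
Since BC² = 80 < 74 + 18 = 92, the triangle is acute, so the smallest enclosing circle is the circumcircle.
Circumcentre = (-2/3, -1/3), r² = 185/9.
Centre = (-2/3, -1/3).

(-2/3, -1/3)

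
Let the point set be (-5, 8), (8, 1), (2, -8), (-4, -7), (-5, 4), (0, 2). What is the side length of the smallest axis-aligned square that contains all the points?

The bounding box has width 13 and height 16.
An axis-aligned square enclosing the set must have side ≥ max(width, height).
So the minimum side is max(13, 16) = 16.

16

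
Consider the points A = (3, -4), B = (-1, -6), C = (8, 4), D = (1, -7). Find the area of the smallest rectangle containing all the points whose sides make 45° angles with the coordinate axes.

In coordinates u = x + y, v = x − y the rectangle is axis-aligned; the map (x,y)→(u,v) scales areas by 2.
u-values: -1, -7, 12, -6; range = 12 − (-7) = 19.
v-values: 7, 5, 4, 8; range = 8 − 4 = 4.
Area = (19 × 4) / 2 = 38.

38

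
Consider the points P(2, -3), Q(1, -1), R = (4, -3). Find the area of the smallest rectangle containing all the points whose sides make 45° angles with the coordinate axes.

5

In coordinates u = x + y, v = x − y the rectangle is axis-aligned; the map (x,y)→(u,v) scales areas by 2.
u-values: -1, 0, 1; range = 1 − (-1) = 2.
v-values: 5, 2, 7; range = 7 − 2 = 5.
Area = (2 × 5) / 2 = 5.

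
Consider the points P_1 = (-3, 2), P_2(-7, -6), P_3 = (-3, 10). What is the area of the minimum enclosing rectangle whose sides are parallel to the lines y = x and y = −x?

In coordinates u = x + y, v = x − y the rectangle is axis-aligned; the map (x,y)→(u,v) scales areas by 2.
u-values: -1, -13, 7; range = 7 − (-13) = 20.
v-values: -5, -1, -13; range = -1 − (-13) = 12.
Area = (20 × 12) / 2 = 120.

120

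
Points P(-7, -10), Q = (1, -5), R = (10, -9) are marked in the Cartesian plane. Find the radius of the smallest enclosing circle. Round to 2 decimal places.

Side lengths²: PQ² = 89, PR² = 290, QR² = 97.
Since PR² = 290 ≥ 97 + 89 = 186, the angle opposite PR is not acute, so the smallest enclosing circle has PR as diameter.
Centre = midpoint of PR = (1.5, -9.5), r² = 290/4 = 72.5.
r = √(72.5) ≈ 8.51.

8.51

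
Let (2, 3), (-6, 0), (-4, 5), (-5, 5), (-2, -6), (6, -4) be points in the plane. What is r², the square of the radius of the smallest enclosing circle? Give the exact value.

50.5

The farthest pair is (-5, 5)–(6, -4) with squared distance 202. The circle on this segment as diameter has centre (0.5, 0.5) and r² = 202/4 = 50.5.
Check (2, 3): distance² to centre = 8.5 ≤ 50.5, so it lies inside.
All remaining points lie in this disk, and no smaller disk contains both endpoints, so this is the minimum enclosing circle.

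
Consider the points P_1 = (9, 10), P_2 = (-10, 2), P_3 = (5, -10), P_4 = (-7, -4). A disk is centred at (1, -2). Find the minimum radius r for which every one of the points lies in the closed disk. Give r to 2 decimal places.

The required radius is the distance from (1, -2) to the farthest point.
Squared distances: 208, 137, 80, 68.
Maximum is 208, attained at P_1.
r = √208 ≈ 14.42.

14.42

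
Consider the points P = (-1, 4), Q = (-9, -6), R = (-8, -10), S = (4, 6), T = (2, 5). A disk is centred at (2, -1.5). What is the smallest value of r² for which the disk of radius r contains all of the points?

The required radius is the distance from (2, -1.5) to the farthest point.
Squared distances: 39.25, 141.25, 172.25, 60.25, 42.25.
Maximum is 172.25, attained at R.

172.25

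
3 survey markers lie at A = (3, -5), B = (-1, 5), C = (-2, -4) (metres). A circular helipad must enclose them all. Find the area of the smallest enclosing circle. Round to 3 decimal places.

91.106

Side lengths²: AB² = 116, AC² = 26, BC² = 82.
Since AB² = 116 ≥ 82 + 26 = 108, the angle opposite AB is not acute, so the smallest enclosing circle has AB as diameter.
Centre = midpoint of AB = (1, 0), r² = 116/4 = 29.
Area = π·r² = π·29 ≈ 91.106.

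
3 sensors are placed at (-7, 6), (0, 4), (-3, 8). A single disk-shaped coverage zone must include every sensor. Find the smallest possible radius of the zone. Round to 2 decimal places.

3.64

Call the three points A, B, C in the order given.
Side lengths²: AB² = 53, AC² = 20, BC² = 25.
Since AB² = 53 ≥ 25 + 20 = 45, the angle opposite AB is not acute, so the smallest enclosing circle has AB as diameter.
Centre = midpoint of AB = (-3.5, 5), r² = 53/4 = 13.25.
r = √(13.25) ≈ 3.64.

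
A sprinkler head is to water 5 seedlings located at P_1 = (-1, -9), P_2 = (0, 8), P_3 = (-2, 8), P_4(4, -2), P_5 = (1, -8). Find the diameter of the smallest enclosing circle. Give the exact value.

A smallest enclosing disk is always determined by at most three of the input points on its boundary.
The minimum enclosing circle is determined by three boundary points: P_1, P_2, P_3.
Their circumcentre is (-1, -8/17) with r² = 21025/289.
The farthest remaining point P_5 is at distance² 17540/289 ≤ 21025/289.
Diameter = 2r = 2√(21025/289) = 290/17.

290/17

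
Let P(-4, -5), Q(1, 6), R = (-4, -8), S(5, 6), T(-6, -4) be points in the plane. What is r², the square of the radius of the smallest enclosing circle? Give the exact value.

69.25

The farthest pair is R–S with squared distance 277. The circle on this segment as diameter has centre (0.5, -1) and r² = 277/4 = 69.25.
Check P: distance² to centre = 36.25 ≤ 69.25, so it lies inside.
All remaining points lie in this disk, and no smaller disk contains both endpoints, so this is the minimum enclosing circle.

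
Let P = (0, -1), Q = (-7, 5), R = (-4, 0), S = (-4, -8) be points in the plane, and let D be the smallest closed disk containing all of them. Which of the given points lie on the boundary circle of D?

Q, S

The farthest pair is Q–S with squared distance 178. The circle on this segment as diameter has centre (-5.5, -1.5) and r² = 178/4 = 44.5.
Check P: distance² to centre = 30.5 ≤ 44.5, so it lies inside.
All remaining points lie in this disk, and no smaller disk contains both endpoints, so this is the minimum enclosing circle.
The points at distance exactly r from the centre are Q, S — 2 points.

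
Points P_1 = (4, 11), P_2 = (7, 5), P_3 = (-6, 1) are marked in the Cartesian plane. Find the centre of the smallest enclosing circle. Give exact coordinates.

(-1/6, 31/6)

Side lengths²: P_1P_2² = 45, P_1P_3² = 200, P_2P_3² = 185.
Since P_1P_3² = 200 < 185 + 45 = 230, the triangle is acute, so the smallest enclosing circle is the circumcircle.
Circumcentre = (-1/6, 31/6), r² = 925/18.
Centre = (-1/6, 31/6).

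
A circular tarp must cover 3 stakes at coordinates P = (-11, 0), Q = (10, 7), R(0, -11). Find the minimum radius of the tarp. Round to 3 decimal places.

11.511

Side lengths²: PQ² = 490, PR² = 242, QR² = 424.
Since PQ² = 490 < 424 + 242 = 666, the triangle is acute, so the smallest enclosing circle is the circumcircle.
Circumcentre = (0.5, 0.5), r² = 132.5.
r = √(132.5) ≈ 11.511.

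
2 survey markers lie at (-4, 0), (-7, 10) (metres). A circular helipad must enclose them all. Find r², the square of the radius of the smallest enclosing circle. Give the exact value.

27.25

The smallest circle enclosing two points has them as diameter endpoints.
Centre = midpoint = (-5.5, 5); r² = |(-4, 0)−(-7, 10)|²/4 = 109/4 = 27.25.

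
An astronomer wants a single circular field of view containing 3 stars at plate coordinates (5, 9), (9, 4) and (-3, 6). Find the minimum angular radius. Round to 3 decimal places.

6.083

Call the three points A, B, C in the order given.
Side lengths²: AB² = 41, AC² = 73, BC² = 148.
Since BC² = 148 ≥ 73 + 41 = 114, the angle opposite BC is not acute, so the smallest enclosing circle has BC as diameter.
Centre = midpoint of BC = (3, 5), r² = 148/4 = 37.
r = √37 ≈ 6.083.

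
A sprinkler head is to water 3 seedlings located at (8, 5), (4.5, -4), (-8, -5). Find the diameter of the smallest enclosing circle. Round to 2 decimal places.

18.87

Call the three points A, B, C in the order given.
Side lengths²: AB² = 93.25, AC² = 356, BC² = 157.25.
Since AC² = 356 ≥ 157.25 + 93.25 = 250.5, the angle opposite AC is not acute, so the smallest enclosing circle has AC as diameter.
Centre = midpoint of AC = (0, 0), r² = 356/4 = 89.
Diameter = 2r = 2√89 ≈ 18.87.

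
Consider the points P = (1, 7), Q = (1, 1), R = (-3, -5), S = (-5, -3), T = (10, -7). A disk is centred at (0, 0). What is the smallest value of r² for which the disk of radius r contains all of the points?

149

The required radius is the distance from (0, 0) to the farthest point.
Squared distances: 50, 2, 34, 34, 149.
Maximum is 149, attained at T.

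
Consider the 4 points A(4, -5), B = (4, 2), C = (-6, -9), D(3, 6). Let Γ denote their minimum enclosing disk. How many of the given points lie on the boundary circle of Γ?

The farthest pair is C–D with squared distance 306. The circle on this segment as diameter has centre (-1.5, -1.5) and r² = 306/4 = 76.5.
Check A: distance² to centre = 42.5 ≤ 76.5, so it lies inside.
All remaining points lie in this disk, and no smaller disk contains both endpoints, so this is the minimum enclosing circle.
The points at distance exactly r from the centre are C, D — 2 points.

2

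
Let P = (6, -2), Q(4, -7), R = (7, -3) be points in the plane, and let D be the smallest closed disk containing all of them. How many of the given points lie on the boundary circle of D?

Side lengths²: PQ² = 29, PR² = 2, QR² = 25.
Since PQ² = 29 ≥ 25 + 2 = 27, the angle opposite PQ is not acute, so the smallest enclosing circle has PQ as diameter.
Centre = midpoint of PQ = (5, -4.5), r² = 29/4 = 7.25.
The points at distance exactly r from the centre are P, Q — 2 points.

2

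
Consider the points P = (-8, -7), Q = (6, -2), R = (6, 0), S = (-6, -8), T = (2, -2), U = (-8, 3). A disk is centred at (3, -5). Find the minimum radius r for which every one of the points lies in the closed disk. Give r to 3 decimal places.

The required radius is the distance from (3, -5) to the farthest point.
Squared distances: 125, 18, 34, 90, 10, 185.
Maximum is 185, attained at U.
r = √185 ≈ 13.601.

13.601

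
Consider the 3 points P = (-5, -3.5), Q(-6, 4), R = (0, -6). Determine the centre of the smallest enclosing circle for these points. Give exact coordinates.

(-3, -1)

Side lengths²: PQ² = 57.25, PR² = 31.25, QR² = 136.
Since QR² = 136 ≥ 57.25 + 31.25 = 88.5, the angle opposite QR is not acute, so the smallest enclosing circle has QR as diameter.
Centre = midpoint of QR = (-3, -1), r² = 136/4 = 34.
Centre = (-3, -1).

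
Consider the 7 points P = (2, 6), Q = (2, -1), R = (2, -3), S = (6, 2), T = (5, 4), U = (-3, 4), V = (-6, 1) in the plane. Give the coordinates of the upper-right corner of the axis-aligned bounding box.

x-range [-6, 6], y-range [-3, 6].
The upper-right corner is (6, 6).

(6, 6)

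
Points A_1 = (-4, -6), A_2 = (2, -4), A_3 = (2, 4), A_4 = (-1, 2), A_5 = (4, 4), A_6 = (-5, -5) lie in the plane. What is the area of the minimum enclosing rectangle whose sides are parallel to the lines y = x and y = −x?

In coordinates u = x + y, v = x − y the rectangle is axis-aligned; the map (x,y)→(u,v) scales areas by 2.
u-values: -10, -2, 6, 1, 8, -10; range = 8 − (-10) = 18.
v-values: 2, 6, -2, -3, 0, 0; range = 6 − (-3) = 9.
Area = (18 × 9) / 2 = 81.

81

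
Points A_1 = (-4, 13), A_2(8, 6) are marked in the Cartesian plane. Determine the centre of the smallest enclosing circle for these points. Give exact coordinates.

(2, 9.5)

The smallest circle enclosing two points has them as diameter endpoints.
Centre = midpoint = (2, 9.5); r² = |A_1A_2|²/4 = 193/4 = 48.25.
Centre = (2, 9.5).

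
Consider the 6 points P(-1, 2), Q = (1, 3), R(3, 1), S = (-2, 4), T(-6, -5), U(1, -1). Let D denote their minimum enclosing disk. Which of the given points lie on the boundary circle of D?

R, S, T

The minimum enclosing circle of a finite set is fixed by two of the points (as a diameter) or three (as a circumcircle).
The minimum enclosing circle is determined by three boundary points: R, S, T.
Their circumcentre is (-71/38, -55/38) with r² = 21437/722.
The farthest remaining point Q is at distance² 20221/722 ≤ 21437/722.
The points at distance exactly r from the centre are R, S, T — 3 points.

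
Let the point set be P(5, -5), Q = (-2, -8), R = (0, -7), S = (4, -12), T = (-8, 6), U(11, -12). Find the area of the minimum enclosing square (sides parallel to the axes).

The bounding box has width 19 and height 18.
An axis-aligned square enclosing the set must have side ≥ max(width, height).
So the minimum side is max(19, 18) = 19.
Area = 19² = 361.

361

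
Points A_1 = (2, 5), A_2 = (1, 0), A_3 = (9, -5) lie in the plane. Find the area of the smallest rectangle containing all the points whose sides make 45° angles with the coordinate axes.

In coordinates u = x + y, v = x − y the rectangle is axis-aligned; the map (x,y)→(u,v) scales areas by 2.
u-values: 7, 1, 4; range = 7 − 1 = 6.
v-values: -3, 1, 14; range = 14 − (-3) = 17.
Area = (6 × 17) / 2 = 51.

51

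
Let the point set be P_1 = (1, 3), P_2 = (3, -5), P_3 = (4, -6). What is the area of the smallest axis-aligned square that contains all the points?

81

The bounding box has width 3 and height 9.
An axis-aligned square enclosing the set must have side ≥ max(width, height).
So the minimum side is max(3, 9) = 9.
Area = 9² = 81.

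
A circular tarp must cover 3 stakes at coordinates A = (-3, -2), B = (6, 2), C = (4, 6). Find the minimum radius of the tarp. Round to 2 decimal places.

5.32

Side lengths²: AB² = 97, AC² = 113, BC² = 20.
Since AC² = 113 < 97 + 20 = 117, the triangle is acute, so the smallest enclosing circle is the circumcircle.
Circumcentre = (15/22, 81/44), r² = 54805/1936.
r = √(54805/1936) ≈ 5.32.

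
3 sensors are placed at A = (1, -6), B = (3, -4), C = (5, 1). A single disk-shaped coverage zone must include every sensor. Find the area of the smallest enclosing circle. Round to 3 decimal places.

Side lengths²: AB² = 8, AC² = 65, BC² = 29.
Since AC² = 65 ≥ 29 + 8 = 37, the angle opposite AC is not acute, so the smallest enclosing circle has AC as diameter.
Centre = midpoint of AC = (3, -2.5), r² = 65/4 = 16.25.
Area = π·r² = π·16.25 ≈ 51.051.

51.051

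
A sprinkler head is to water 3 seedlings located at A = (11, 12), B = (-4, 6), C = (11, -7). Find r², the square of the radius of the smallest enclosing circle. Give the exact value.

114.26

Side lengths²: AB² = 261, AC² = 361, BC² = 394.
Since BC² = 394 < 361 + 261 = 622, the triangle is acute, so the smallest enclosing circle is the circumcircle.
Circumcentre = (6.1, 2.5), r² = 114.26.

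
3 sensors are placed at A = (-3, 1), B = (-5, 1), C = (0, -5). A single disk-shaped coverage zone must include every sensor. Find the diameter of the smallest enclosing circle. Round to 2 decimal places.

7.81

Side lengths²: AB² = 4, AC² = 45, BC² = 61.
Since BC² = 61 ≥ 45 + 4 = 49, the angle opposite BC is not acute, so the smallest enclosing circle has BC as diameter.
Centre = midpoint of BC = (-2.5, -2), r² = 61/4 = 15.25.
Diameter = 2r = 2√(15.25) ≈ 7.81.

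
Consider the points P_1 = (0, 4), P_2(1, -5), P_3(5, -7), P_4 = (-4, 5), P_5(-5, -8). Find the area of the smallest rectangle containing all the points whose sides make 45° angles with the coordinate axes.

In coordinates u = x + y, v = x − y the rectangle is axis-aligned; the map (x,y)→(u,v) scales areas by 2.
u-values: 4, -4, -2, 1, -13; range = 4 − (-13) = 17.
v-values: -4, 6, 12, -9, 3; range = 12 − (-9) = 21.
Area = (17 × 21) / 2 = 178.5.

178.5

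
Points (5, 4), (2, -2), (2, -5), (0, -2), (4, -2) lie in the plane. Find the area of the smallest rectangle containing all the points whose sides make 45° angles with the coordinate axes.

In coordinates u = x + y, v = x − y the rectangle is axis-aligned; the map (x,y)→(u,v) scales areas by 2.
u-values: 9, 0, -3, -2, 2; range = 9 − (-3) = 12.
v-values: 1, 4, 7, 2, 6; range = 7 − 1 = 6.
Area = (12 × 6) / 2 = 36.

36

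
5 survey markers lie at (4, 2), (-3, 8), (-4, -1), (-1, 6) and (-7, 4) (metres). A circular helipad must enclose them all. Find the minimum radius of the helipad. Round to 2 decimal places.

5.59

The minimum enclosing circle of a finite set is fixed by two of the points (as a diameter) or three (as a circumcircle).
The farthest pair is (4, 2)–(-7, 4) with squared distance 125. The circle on this segment as diameter has centre (-1.5, 3) and r² = 125/4 = 31.25.
Check (-3, 8): distance² to centre = 27.25 ≤ 31.25, so it lies inside.
All remaining points lie in this disk, and no smaller disk contains both endpoints, so this is the minimum enclosing circle.
r = √(31.25) ≈ 5.59.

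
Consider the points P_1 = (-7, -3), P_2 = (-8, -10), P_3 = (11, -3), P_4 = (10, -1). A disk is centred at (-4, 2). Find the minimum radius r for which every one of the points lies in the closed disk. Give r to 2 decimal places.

The required radius is the distance from (-4, 2) to the farthest point.
Squared distances: 34, 160, 250, 205.
Maximum is 250, attained at P_3.
r = √250 ≈ 15.81.

15.81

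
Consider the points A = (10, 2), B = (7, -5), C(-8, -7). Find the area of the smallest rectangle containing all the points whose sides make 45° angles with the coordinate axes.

175.5

In coordinates u = x + y, v = x − y the rectangle is axis-aligned; the map (x,y)→(u,v) scales areas by 2.
u-values: 12, 2, -15; range = 12 − (-15) = 27.
v-values: 8, 12, -1; range = 12 − (-1) = 13.
Area = (27 × 13) / 2 = 175.5.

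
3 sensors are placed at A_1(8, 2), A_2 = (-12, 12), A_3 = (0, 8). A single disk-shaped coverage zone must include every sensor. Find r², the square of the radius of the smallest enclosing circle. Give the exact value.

Side lengths²: A_1A_2² = 500, A_1A_3² = 100, A_2A_3² = 160.
Since A_1A_2² = 500 ≥ 160 + 100 = 260, the angle opposite A_1A_2 is not acute, so the smallest enclosing circle has A_1A_2 as diameter.
Centre = midpoint of A_1A_2 = (-2, 7), r² = 500/4 = 125.

125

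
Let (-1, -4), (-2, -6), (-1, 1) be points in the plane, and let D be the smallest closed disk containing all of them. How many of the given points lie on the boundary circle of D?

Call the three points A, B, C in the order given.
Side lengths²: AB² = 5, AC² = 25, BC² = 50.
Since BC² = 50 ≥ 25 + 5 = 30, the angle opposite BC is not acute, so the smallest enclosing circle has BC as diameter.
Centre = midpoint of BC = (-1.5, -2.5), r² = 50/4 = 12.5.
The points at distance exactly r from the centre are (-2, -6), (-1, 1) — 2 points.

2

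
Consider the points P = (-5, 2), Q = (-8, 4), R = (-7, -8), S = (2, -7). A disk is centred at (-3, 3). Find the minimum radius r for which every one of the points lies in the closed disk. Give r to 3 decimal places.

11.705

The required radius is the distance from (-3, 3) to the farthest point.
Squared distances: 5, 26, 137, 125.
Maximum is 137, attained at R.
r = √137 ≈ 11.705.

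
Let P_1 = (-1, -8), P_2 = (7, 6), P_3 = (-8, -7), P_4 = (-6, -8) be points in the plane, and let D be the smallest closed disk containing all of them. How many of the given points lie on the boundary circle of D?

The minimum enclosing circle of a finite set is fixed by two of the points (as a diameter) or three (as a circumcircle).
The farthest pair is P_2–P_3 with squared distance 394. The circle on this segment as diameter has centre (-0.5, -0.5) and r² = 394/4 = 98.5.
Check P_1: distance² to centre = 56.5 ≤ 98.5, so it lies inside.
All remaining points lie in this disk, and no smaller disk contains both endpoints, so this is the minimum enclosing circle.
The points at distance exactly r from the centre are P_2, P_3 — 2 points.

2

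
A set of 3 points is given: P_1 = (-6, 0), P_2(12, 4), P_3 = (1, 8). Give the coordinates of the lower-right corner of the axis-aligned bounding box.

x-range [-6, 12], y-range [0, 8].
The lower-right corner is (12, 0).

(12, 0)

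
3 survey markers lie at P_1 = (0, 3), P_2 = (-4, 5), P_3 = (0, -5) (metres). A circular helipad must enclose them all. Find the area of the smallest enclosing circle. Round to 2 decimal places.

91.11

Side lengths²: P_1P_2² = 20, P_1P_3² = 64, P_2P_3² = 116.
Since P_2P_3² = 116 ≥ 64 + 20 = 84, the angle opposite P_2P_3 is not acute, so the smallest enclosing circle has P_2P_3 as diameter.
Centre = midpoint of P_2P_3 = (-2, 0), r² = 116/4 = 29.
Area = π·r² = π·29 ≈ 91.11.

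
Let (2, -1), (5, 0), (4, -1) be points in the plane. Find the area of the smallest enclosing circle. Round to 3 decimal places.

Call the three points A, B, C in the order given.
Side lengths²: AB² = 10, AC² = 4, BC² = 2.
Since AB² = 10 ≥ 4 + 2 = 6, the angle opposite AB is not acute, so the smallest enclosing circle has AB as diameter.
Centre = midpoint of AB = (3.5, -0.5), r² = 10/4 = 2.5.
Area = π·r² = π·2.5 ≈ 7.854.

7.854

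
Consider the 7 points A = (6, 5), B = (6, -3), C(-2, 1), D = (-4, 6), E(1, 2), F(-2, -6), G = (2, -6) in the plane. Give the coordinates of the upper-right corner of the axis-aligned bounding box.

x-range [-4, 6], y-range [-6, 6].
The upper-right corner is (6, 6).

(6, 6)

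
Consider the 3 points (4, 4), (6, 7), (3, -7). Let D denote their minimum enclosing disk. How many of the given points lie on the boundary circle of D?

2

Call the three points A, B, C in the order given.
Side lengths²: AB² = 13, AC² = 122, BC² = 205.
Since BC² = 205 ≥ 122 + 13 = 135, the angle opposite BC is not acute, so the smallest enclosing circle has BC as diameter.
Centre = midpoint of BC = (4.5, 0), r² = 205/4 = 51.25.
The points at distance exactly r from the centre are (6, 7), (3, -7) — 2 points.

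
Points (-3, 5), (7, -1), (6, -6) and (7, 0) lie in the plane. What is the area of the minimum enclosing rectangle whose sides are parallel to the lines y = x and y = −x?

In coordinates u = x + y, v = x − y the rectangle is axis-aligned; the map (x,y)→(u,v) scales areas by 2.
u-values: 2, 6, 0, 7; range = 7 − 0 = 7.
v-values: -8, 8, 12, 7; range = 12 − (-8) = 20.
Area = (7 × 20) / 2 = 70.

70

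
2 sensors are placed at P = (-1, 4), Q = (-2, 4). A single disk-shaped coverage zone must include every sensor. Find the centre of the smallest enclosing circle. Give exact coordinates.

(-1.5, 4)

The smallest circle enclosing two points has them as diameter endpoints.
Centre = midpoint = (-1.5, 4); r² = |PQ|²/4 = 1/4 = 0.25.
Centre = (-1.5, 4).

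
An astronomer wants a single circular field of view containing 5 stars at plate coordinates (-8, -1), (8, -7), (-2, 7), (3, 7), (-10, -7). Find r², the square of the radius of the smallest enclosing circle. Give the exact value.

A smallest enclosing disk is always determined by at most three of the input points on its boundary.
The minimum enclosing circle is determined by three boundary points: (8, -7), (3, 7), (-10, -7).
Their circumcentre is (-1, -65/28) with r² = 80665/784.
The farthest remaining point (-2, 7) is at distance² 68905/784 ≤ 80665/784.

80665/784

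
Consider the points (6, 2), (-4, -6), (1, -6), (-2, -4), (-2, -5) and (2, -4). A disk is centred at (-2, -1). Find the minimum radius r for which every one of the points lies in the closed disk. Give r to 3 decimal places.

8.544

The required radius is the distance from (-2, -1) to the farthest point.
Squared distances: 73, 29, 34, 9, 16, 25.
Maximum is 73, attained at (6, 2).
r = √73 ≈ 8.544.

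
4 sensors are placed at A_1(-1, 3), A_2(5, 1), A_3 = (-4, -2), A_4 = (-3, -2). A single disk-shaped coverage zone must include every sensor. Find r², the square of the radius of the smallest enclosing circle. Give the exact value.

22.5

A smallest enclosing disk is always determined by at most three of the input points on its boundary.
The farthest pair is A_2–A_3 with squared distance 90. The circle on this segment as diameter has centre (0.5, -0.5) and r² = 90/4 = 22.5.
Check A_1: distance² to centre = 14.5 ≤ 22.5, so it lies inside.
All remaining points lie in this disk, and no smaller disk contains both endpoints, so this is the minimum enclosing circle.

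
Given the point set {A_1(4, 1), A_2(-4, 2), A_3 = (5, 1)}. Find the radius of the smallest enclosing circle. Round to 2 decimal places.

Side lengths²: A_1A_2² = 65, A_1A_3² = 1, A_2A_3² = 82.
Since A_2A_3² = 82 ≥ 65 + 1 = 66, the angle opposite A_2A_3 is not acute, so the smallest enclosing circle has A_2A_3 as diameter.
Centre = midpoint of A_2A_3 = (0.5, 1.5), r² = 82/4 = 20.5.
r = √(20.5) ≈ 4.53.

4.53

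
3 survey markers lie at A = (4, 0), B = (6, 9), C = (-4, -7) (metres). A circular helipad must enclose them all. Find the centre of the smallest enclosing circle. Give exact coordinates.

Side lengths²: AB² = 85, AC² = 113, BC² = 356.
Since BC² = 356 ≥ 113 + 85 = 198, the angle opposite BC is not acute, so the smallest enclosing circle has BC as diameter.
Centre = midpoint of BC = (1, 1), r² = 356/4 = 89.
Centre = (1, 1).

(1, 1)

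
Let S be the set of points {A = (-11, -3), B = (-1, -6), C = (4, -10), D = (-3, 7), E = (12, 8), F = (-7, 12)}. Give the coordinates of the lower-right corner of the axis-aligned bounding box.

x-range [-11, 12], y-range [-10, 12].
The lower-right corner is (12, -10).

(12, -10)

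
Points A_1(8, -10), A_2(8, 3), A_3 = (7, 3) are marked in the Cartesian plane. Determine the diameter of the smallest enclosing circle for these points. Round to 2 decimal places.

Side lengths²: A_1A_2² = 169, A_1A_3² = 170, A_2A_3² = 1.
Since A_1A_3² = 170 ≥ 169 + 1 = 170, the angle opposite A_1A_3 is not acute, so the smallest enclosing circle has A_1A_3 as diameter.
Centre = midpoint of A_1A_3 = (7.5, -3.5), r² = 170/4 = 42.5.
Diameter = 2r = 2√(42.5) ≈ 13.04.

13.04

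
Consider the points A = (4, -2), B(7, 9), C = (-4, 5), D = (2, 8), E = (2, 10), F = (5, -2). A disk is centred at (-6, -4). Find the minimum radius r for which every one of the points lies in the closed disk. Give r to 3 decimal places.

The required radius is the distance from (-6, -4) to the farthest point.
Squared distances: 104, 338, 85, 208, 260, 125.
Maximum is 338, attained at B.
r = √338 ≈ 18.385.

18.385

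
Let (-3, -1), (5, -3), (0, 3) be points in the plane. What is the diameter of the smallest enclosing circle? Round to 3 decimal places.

Call the three points A, B, C in the order given.
Side lengths²: AB² = 68, AC² = 25, BC² = 61.
Since AB² = 68 < 61 + 25 = 86, the triangle is acute, so the smallest enclosing circle is the circumcircle.
Circumcentre = (47/38, -20/19), r² = 25925/1444.
Diameter = 2r = 2√(25925/1444) ≈ 8.474.

8.474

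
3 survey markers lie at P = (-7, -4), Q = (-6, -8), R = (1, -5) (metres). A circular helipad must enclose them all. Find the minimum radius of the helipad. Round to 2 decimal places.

4.08

Side lengths²: PQ² = 17, PR² = 65, QR² = 58.
Since PR² = 65 < 58 + 17 = 75, the triangle is acute, so the smallest enclosing circle is the circumcircle.
Circumcentre = (-191/62, -319/62), r² = 32045/1922.
r = √(32045/1922) ≈ 4.08.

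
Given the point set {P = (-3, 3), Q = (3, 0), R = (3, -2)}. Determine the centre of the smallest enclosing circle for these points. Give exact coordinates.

Side lengths²: PQ² = 45, PR² = 61, QR² = 4.
Since PR² = 61 ≥ 45 + 4 = 49, the angle opposite PR is not acute, so the smallest enclosing circle has PR as diameter.
Centre = midpoint of PR = (0, 0.5), r² = 61/4 = 15.25.
Centre = (0, 0.5).

(0, 0.5)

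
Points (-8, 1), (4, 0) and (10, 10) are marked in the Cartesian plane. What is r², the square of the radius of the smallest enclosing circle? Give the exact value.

Call the three points A, B, C in the order given.
Side lengths²: AB² = 145, AC² = 405, BC² = 136.
Since AC² = 405 ≥ 145 + 136 = 281, the angle opposite AC is not acute, so the smallest enclosing circle has AC as diameter.
Centre = midpoint of AC = (1, 5.5), r² = 405/4 = 101.25.

101.25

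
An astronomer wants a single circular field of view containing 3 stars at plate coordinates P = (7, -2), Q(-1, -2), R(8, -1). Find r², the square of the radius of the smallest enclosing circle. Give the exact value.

20.5

Side lengths²: PQ² = 64, PR² = 2, QR² = 82.
Since QR² = 82 ≥ 64 + 2 = 66, the angle opposite QR is not acute, so the smallest enclosing circle has QR as diameter.
Centre = midpoint of QR = (3.5, -1.5), r² = 82/4 = 20.5.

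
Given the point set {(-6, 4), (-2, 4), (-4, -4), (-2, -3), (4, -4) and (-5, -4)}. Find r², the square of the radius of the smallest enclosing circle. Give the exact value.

41

The minimum enclosing circle of a finite set is fixed by two of the points (as a diameter) or three (as a circumcircle).
The farthest pair is (-6, 4)–(4, -4) with squared distance 164. The circle on this segment as diameter has centre (-1, 0) and r² = 164/4 = 41.
Check (-2, 4): distance² to centre = 17 ≤ 41, so it lies inside.
All remaining points lie in this disk, and no smaller disk contains both endpoints, so this is the minimum enclosing circle.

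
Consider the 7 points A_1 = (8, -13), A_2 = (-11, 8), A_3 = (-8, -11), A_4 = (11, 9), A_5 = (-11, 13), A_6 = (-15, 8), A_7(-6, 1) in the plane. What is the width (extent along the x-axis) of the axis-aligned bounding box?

max x = 11, min x = -15, so width = 26.

26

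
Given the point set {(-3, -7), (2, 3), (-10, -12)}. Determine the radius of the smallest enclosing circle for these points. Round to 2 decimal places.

Call the three points A, B, C in the order given.
Side lengths²: AB² = 125, AC² = 74, BC² = 369.
Since BC² = 369 ≥ 125 + 74 = 199, the angle opposite BC is not acute, so the smallest enclosing circle has BC as diameter.
Centre = midpoint of BC = (-4, -4.5), r² = 369/4 = 92.25.
r = √(92.25) ≈ 9.60.

9.60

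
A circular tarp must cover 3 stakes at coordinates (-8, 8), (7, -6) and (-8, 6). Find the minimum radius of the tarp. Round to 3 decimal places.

10.259

Call the three points A, B, C in the order given.
Side lengths²: AB² = 421, AC² = 4, BC² = 369.
Since AB² = 421 ≥ 369 + 4 = 373, the angle opposite AB is not acute, so the smallest enclosing circle has AB as diameter.
Centre = midpoint of AB = (-0.5, 1), r² = 421/4 = 105.25.
r = √(105.25) ≈ 10.259.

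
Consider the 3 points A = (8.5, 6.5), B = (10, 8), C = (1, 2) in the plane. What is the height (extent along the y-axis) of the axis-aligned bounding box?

max y = 8, min y = 2, so height = 6.

6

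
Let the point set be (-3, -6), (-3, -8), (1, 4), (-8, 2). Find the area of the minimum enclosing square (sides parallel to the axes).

The bounding box has width 9 and height 12.
An axis-aligned square enclosing the set must have side ≥ max(width, height).
So the minimum side is max(9, 12) = 12.
Area = 12² = 144.

144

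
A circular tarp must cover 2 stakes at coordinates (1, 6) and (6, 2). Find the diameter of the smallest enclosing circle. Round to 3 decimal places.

6.403

The smallest circle enclosing two points has them as diameter endpoints.
Centre = midpoint = (3.5, 4); r² = |(1, 6)−(6, 2)|²/4 = 41/4 = 10.25.
Diameter = 2r = 2√(10.25) ≈ 6.403.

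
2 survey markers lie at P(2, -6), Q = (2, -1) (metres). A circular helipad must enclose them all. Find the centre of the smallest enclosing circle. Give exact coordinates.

(2, -3.5)

The smallest circle enclosing two points has them as diameter endpoints.
Centre = midpoint = (2, -3.5); r² = |PQ|²/4 = 25/4 = 6.25.
Centre = (2, -3.5).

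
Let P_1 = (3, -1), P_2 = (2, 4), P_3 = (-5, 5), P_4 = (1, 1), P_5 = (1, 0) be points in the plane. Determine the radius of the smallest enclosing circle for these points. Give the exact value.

5

By Welzl's lemma the MEC is supported by two points (diametrically opposite) or three points (on a circumcircle).
The farthest pair is P_1–P_3 with squared distance 100. The circle on this segment as diameter has centre (-1, 2) and r² = 100/4 = 25.
Check P_2: distance² to centre = 13 ≤ 25, so it lies inside.
All remaining points lie in this disk, and no smaller disk contains both endpoints, so this is the minimum enclosing circle.
r = √25 = 5.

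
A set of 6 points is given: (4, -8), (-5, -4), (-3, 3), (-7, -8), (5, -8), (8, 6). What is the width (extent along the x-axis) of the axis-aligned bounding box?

max x = 8, min x = -7, so width = 15.

15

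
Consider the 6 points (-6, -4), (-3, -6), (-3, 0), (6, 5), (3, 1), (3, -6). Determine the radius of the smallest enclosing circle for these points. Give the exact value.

By Welzl's lemma the MEC is supported by two points (diametrically opposite) or three points (on a circumcircle).
The farthest pair is (-6, -4)–(6, 5) with squared distance 225. The circle on this segment as diameter has centre (0, 0.5) and r² = 225/4 = 56.25.
Check (-3, -6): distance² to centre = 51.25 ≤ 56.25, so it lies inside.
All remaining points lie in this disk, and no smaller disk contains both endpoints, so this is the minimum enclosing circle.
r = √(56.25) = 7.5.

7.5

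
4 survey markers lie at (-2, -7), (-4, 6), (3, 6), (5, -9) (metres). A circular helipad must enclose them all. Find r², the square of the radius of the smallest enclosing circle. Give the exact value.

The minimum enclosing circle of a finite set is fixed by two of the points (as a diameter) or three (as a circumcircle).
The farthest pair is (-4, 6)–(5, -9) with squared distance 306. The circle on this segment as diameter has centre (0.5, -1.5) and r² = 306/4 = 76.5.
Check (-2, -7): distance² to centre = 36.5 ≤ 76.5, so it lies inside.
All remaining points lie in this disk, and no smaller disk contains both endpoints, so this is the minimum enclosing circle.

76.5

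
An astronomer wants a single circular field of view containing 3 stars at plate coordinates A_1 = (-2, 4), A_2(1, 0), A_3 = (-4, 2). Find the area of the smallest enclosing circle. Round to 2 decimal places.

Side lengths²: A_1A_2² = 25, A_1A_3² = 8, A_2A_3² = 29.
Since A_2A_3² = 29 < 25 + 8 = 33, the triangle is acute, so the smallest enclosing circle is the circumcircle.
Circumcentre = (-19/14, 19/14), r² = 725/98.
Area = π·r² = π·725/98 ≈ 23.24.

23.24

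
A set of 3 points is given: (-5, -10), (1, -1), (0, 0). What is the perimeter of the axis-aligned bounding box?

Width = max x − min x = 1 − (-5) = 6.
Height = max y − min y = 0 − (-10) = 10.
Perimeter = 2(6 + 10) = 32.

32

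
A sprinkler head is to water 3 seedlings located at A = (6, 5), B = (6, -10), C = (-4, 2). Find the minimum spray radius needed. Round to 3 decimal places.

Side lengths²: AB² = 225, AC² = 109, BC² = 244.
Since BC² = 244 < 225 + 109 = 334, the triangle is acute, so the smallest enclosing circle is the circumcircle.
Circumcentre = (2.8, -2.5), r² = 66.49.
r = √(66.49) ≈ 8.154.

8.154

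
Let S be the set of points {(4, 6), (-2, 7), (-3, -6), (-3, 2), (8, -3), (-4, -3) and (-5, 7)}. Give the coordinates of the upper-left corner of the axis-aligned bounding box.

(-5, 7)

x-range [-5, 8], y-range [-6, 7].
The upper-left corner is (-5, 7).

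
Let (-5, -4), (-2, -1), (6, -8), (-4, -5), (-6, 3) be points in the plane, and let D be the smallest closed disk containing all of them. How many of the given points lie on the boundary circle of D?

2

By Welzl's lemma the MEC is supported by two points (diametrically opposite) or three points (on a circumcircle).
The farthest pair is (6, -8)–(-6, 3) with squared distance 265. The circle on this segment as diameter has centre (0, -2.5) and r² = 265/4 = 66.25.
Check (-5, -4): distance² to centre = 27.25 ≤ 66.25, so it lies inside.
All remaining points lie in this disk, and no smaller disk contains both endpoints, so this is the minimum enclosing circle.
The points at distance exactly r from the centre are (6, -8), (-6, 3) — 2 points.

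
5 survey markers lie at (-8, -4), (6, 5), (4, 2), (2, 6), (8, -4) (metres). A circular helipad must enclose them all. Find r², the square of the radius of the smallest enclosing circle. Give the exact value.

A smallest enclosing disk is always determined by at most three of the input points on its boundary.
The minimum enclosing circle is determined by three boundary points: (-8, -4), (6, 5), (8, -4).
Their circumcentre is (0, -19/18) with r² = 23545/324.
The farthest remaining point (2, 6) is at distance² 17425/324 ≤ 23545/324.

23545/324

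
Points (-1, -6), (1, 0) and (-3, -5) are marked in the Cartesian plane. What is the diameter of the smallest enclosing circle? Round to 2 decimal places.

Call the three points A, B, C in the order given.
Side lengths²: AB² = 40, AC² = 5, BC² = 41.
Since BC² = 41 < 40 + 5 = 45, the triangle is acute, so the smallest enclosing circle is the circumcircle.
Circumcentre = (-9/14, -39/14), r² = 1025/98.
Diameter = 2r = 2√(1025/98) ≈ 6.47.

6.47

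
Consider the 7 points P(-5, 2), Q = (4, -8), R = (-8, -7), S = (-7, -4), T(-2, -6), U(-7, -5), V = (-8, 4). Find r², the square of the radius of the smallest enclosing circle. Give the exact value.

72

A smallest enclosing disk is always determined by at most three of the input points on its boundary.
The farthest pair is Q–V with squared distance 288. The circle on this segment as diameter has centre (-2, -2) and r² = 288/4 = 72.
Check P: distance² to centre = 25 ≤ 72, so it lies inside.
All remaining points lie in this disk, and no smaller disk contains both endpoints, so this is the minimum enclosing circle.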